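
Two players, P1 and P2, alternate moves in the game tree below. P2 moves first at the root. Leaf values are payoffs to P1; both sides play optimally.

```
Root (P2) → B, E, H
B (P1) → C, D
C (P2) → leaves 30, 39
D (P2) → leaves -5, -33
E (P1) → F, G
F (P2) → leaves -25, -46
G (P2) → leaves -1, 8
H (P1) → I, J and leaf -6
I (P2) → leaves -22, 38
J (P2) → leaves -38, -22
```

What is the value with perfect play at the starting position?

-6

C (P2): min(30, 39) = 30
D (P2): min(-5, -33) = -33
B (P1): max(30, -33) = 30
F (P2): min(-25, -46) = -46
G (P2): min(-1, 8) = -1
E (P1): max(-46, -1) = -1
I (P2): min(-22, 38) = -22
J (P2): min(-38, -22) = -38
H (P1): max(-22, -38, -6) = -6
Root (P2): min(30, -1, -6) = -6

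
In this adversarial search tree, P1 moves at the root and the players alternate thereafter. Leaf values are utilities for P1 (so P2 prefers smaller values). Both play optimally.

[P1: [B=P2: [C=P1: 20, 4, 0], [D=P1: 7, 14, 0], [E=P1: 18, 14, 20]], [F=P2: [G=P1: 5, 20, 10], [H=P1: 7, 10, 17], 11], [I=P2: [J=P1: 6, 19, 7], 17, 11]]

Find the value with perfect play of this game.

C (P1): max(20, 4, 0) = 20
D (P1): max(7, 14, 0) = 14
E (P1): max(18, 14, 20) = 20
B (P2): min(20, 14, 20) = 14
G (P1): max(5, 20, 10) = 20
H (P1): max(7, 10, 17) = 17
F (P2): min(20, 17, 11) = 11
J (P1): max(6, 19, 7) = 19
I (P2): min(19, 17, 11) = 11
Root (P1): max(14, 11, 11) = 14

14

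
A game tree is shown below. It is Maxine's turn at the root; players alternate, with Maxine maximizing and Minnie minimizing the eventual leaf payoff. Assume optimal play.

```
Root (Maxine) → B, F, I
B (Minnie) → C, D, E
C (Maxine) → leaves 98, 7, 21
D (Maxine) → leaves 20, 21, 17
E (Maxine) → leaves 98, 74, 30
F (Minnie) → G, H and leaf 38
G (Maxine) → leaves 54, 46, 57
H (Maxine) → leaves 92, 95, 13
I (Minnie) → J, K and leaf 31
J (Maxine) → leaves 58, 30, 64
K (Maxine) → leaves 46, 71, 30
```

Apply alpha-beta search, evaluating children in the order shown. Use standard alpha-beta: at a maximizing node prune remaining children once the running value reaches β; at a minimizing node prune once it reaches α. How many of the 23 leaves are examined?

18

C [α=-∞,β=+∞]: v=98
D [α=-∞,β=98]: v=21
E [α=-∞,β=21]: v=98 after child 1 ≥ β → β-cutoff, skip 2
B [α=-∞,β=+∞]: v=21
G [α=21,β=+∞]: v=57
H [α=21,β=57]: v=92 after child 1 ≥ β → β-cutoff, skip 2
F [α=21,β=+∞]: v=38
J [α=38,β=+∞]: v=64
K [α=38,β=64]: v=71 after child 2 ≥ β → β-cutoff, skip 1
I [α=38,β=+∞]: v=31
Root [α=-∞,β=+∞]: v=38
Leaves evaluated: 18 of 23.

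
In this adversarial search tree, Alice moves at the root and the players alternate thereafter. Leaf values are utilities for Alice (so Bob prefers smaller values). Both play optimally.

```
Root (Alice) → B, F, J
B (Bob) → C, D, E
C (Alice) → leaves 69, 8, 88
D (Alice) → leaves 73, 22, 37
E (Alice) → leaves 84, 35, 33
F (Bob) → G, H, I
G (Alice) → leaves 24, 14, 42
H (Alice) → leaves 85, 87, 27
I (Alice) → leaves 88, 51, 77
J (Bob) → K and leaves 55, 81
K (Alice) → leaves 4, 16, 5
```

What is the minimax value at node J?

16

K: max(4, 16, 5) = 16
J: min(16, 55, 81) = 16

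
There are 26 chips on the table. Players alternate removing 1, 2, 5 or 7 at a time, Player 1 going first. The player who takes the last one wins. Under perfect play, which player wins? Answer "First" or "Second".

First

Positions where the player to move wins (W) vs loses (L):
i:   0  1  2  3  4  5  6  7  8  9 10 11 12 13 14 15 16 17 18 19 20 21 22 23 24 25 26
     L  W  W  L  W  W  L  W  W  L  W  W  L  W  W  L  W  W  L  W  W  L  W  W  L  W  W
Position 26 is W, so the first player wins.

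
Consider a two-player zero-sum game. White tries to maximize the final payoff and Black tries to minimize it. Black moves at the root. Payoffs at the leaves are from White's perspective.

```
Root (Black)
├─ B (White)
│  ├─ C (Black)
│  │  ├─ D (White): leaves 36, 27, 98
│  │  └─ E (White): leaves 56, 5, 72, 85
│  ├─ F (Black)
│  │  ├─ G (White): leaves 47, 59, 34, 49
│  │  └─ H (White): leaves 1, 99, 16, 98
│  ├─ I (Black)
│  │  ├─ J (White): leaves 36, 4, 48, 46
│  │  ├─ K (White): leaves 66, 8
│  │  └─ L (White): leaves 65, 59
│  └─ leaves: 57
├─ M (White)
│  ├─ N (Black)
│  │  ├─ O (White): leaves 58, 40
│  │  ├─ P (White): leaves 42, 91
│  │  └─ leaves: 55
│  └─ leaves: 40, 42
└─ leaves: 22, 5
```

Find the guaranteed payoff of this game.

5

D (White): max(36, 27, 98) = 98
E (White): max(56, 5, 72, 85) = 85
C (Black): min(98, 85) = 85
G (White): max(47, 59, 34, 49) = 59
H (White): max(1, 99, 16, 98) = 99
F (Black): min(59, 99) = 59
J (White): max(36, 4, 48, 46) = 48
K (White): max(66, 8) = 66
L (White): max(65, 59) = 65
I (Black): min(48, 66, 65) = 48
B (White): max(85, 59, 48, 57) = 85
O (White): max(58, 40) = 58
P (White): max(42, 91) = 91
N (Black): min(58, 91, 55) = 55
M (White): max(55, 40, 42) = 55
Root (Black): min(85, 55, 22, 5) = 5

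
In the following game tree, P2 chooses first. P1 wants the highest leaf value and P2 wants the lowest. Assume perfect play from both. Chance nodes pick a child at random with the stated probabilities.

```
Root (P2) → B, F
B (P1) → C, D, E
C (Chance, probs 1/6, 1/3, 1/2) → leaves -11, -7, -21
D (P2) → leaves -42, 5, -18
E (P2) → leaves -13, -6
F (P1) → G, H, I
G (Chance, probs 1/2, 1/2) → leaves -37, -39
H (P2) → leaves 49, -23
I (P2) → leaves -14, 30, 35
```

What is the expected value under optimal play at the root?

-14

C (Chance): 1/6·-11 + 1/3·-7 + 1/2·-21 = -14.67
D (P2): min(-42, 5, -18) = -42
E (P2): min(-13, -6) = -13
B (P1): max(-14.67, -42, -13) = -13
G (Chance): 1/2·-37 + 1/2·-39 = -38
H (P2): min(49, -23) = -23
I (P2): min(-14, 30, 35) = -14
F (P1): max(-38, -23, -14) = -14
Root (P2): min(-13, -14) = -14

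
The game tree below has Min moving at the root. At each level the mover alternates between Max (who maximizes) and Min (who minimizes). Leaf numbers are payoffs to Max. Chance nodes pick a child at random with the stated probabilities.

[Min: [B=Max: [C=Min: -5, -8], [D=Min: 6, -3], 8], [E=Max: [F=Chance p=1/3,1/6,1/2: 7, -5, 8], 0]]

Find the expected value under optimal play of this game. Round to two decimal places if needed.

5.5

C (Min): min(-5, -8) = -8
D (Min): min(6, -3) = -3
B (Max): max(-8, -3, 8) = 8
F (Chance): 1/3·7 + 1/6·-5 + 1/2·8 = 5.5
E (Max): max(5.5, 0) = 5.5
Root (Min): min(8, 5.5) = 5.5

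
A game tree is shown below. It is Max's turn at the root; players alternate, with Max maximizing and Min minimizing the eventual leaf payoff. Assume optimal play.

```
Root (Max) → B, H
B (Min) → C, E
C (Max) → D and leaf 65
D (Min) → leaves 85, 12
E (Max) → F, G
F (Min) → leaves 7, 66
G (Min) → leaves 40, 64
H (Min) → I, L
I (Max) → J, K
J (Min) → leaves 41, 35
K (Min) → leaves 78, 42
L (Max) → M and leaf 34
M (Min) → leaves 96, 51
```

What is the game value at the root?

D (Min): min(85, 12) = 12
C (Max): max(12, 65) = 65
F (Min): min(7, 66) = 7
G (Min): min(40, 64) = 40
E (Max): max(7, 40) = 40
B (Min): min(65, 40) = 40
J (Min): min(41, 35) = 35
K (Min): min(78, 42) = 42
I (Max): max(35, 42) = 42
M (Min): min(96, 51) = 51
L (Max): max(51, 34) = 51
H (Min): min(42, 51) = 42
Root (Max): max(40, 42) = 42

42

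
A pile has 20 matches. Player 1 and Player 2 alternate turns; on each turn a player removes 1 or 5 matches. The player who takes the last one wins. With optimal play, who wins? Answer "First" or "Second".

Second

Positions where the player to move wins (W) vs loses (L):
i:   0  1  2  3  4  5  6  7  8  9 10 11 12 13 14 15 16 17 18 19 20
     L  W  L  W  L  W  L  W  L  W  L  W  L  W  L  W  L  W  L  W  L
Position 20 is L, so the second player wins.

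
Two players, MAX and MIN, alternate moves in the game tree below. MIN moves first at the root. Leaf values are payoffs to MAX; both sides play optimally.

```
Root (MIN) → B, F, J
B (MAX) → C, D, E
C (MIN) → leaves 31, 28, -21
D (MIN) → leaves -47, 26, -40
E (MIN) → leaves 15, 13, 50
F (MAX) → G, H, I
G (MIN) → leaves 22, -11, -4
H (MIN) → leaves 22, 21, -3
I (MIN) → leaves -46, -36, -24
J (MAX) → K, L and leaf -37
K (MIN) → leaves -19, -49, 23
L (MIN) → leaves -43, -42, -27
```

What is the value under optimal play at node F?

G: min(22, -11, -4) = -11
H: min(22, 21, -3) = -3
I: min(-46, -36, -24) = -46
F: max(-11, -3, -46) = -3

-3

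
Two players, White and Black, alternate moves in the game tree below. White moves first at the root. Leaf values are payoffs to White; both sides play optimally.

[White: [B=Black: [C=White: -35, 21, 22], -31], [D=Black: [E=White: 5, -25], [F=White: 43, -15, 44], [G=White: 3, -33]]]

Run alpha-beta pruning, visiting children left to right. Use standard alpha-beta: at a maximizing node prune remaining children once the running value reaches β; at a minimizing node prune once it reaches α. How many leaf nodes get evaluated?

9

C [α=-∞,β=+∞]: v=22
B [α=-∞,β=+∞]: v=-31
E [α=-31,β=+∞]: v=5
F [α=-31,β=5]: v=43 after child 1 ≥ β → β-cutoff, skip 2
G [α=-31,β=5]: v=3
D [α=-31,β=+∞]: v=3
Root [α=-∞,β=+∞]: v=3
Leaves evaluated: 9 of 11.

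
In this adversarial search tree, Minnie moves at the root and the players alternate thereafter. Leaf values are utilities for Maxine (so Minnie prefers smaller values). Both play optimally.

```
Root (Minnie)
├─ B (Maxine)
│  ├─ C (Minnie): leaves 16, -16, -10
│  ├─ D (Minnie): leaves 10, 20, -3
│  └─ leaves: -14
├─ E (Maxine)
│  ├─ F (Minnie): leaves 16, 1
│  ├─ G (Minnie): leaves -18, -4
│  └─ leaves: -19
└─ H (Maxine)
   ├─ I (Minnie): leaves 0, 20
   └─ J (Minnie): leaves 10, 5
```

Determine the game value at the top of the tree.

-3

C (Minnie): min(16, -16, -10) = -16
D (Minnie): min(10, 20, -3) = -3
B (Maxine): max(-16, -3, -14) = -3
F (Minnie): min(16, 1) = 1
G (Minnie): min(-18, -4) = -18
E (Maxine): max(1, -18, -19) = 1
I (Minnie): min(0, 20) = 0
J (Minnie): min(10, 5) = 5
H (Maxine): max(0, 5) = 5
Root (Minnie): min(-3, 1, 5) = -3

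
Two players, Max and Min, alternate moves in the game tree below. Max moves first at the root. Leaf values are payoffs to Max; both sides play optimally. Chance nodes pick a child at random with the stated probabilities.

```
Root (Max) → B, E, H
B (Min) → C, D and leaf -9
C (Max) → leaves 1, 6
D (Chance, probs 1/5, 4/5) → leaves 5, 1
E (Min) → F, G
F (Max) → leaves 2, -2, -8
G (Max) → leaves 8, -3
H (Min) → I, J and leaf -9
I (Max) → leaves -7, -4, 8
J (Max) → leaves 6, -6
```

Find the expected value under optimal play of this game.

2

C (Max): max(1, 6) = 6
D (Chance): 1/5·5 + 4/5·1 = 1.8
B (Min): min(6, 1.8, -9) = -9
F (Max): max(2, -2, -8) = 2
G (Max): max(8, -3) = 8
E (Min): min(2, 8) = 2
I (Max): max(-7, -4, 8) = 8
J (Max): max(6, -6) = 6
H (Min): min(8, 6, -9) = -9
Root (Max): max(-9, 2, -9) = 2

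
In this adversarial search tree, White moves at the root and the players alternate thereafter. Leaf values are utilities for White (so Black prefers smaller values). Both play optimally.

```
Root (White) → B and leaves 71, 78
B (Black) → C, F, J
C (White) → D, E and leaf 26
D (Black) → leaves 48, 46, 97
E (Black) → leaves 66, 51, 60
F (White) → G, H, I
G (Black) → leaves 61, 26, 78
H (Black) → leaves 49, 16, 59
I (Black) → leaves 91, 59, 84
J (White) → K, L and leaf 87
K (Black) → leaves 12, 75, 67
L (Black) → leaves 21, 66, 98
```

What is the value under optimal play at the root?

D (Black): min(48, 46, 97) = 46
E (Black): min(66, 51, 60) = 51
C (White): max(46, 51, 26) = 51
G (Black): min(61, 26, 78) = 26
H (Black): min(49, 16, 59) = 16
I (Black): min(91, 59, 84) = 59
F (White): max(26, 16, 59) = 59
K (Black): min(12, 75, 67) = 12
L (Black): min(21, 66, 98) = 21
J (White): max(12, 21, 87) = 87
B (Black): min(51, 59, 87) = 51
Root (White): max(51, 71, 78) = 78

78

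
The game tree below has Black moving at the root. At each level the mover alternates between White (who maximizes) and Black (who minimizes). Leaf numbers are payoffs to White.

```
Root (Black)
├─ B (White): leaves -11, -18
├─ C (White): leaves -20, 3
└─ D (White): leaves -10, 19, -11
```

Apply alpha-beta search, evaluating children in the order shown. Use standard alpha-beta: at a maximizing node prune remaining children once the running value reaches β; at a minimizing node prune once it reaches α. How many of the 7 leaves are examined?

B [α=-∞,β=+∞]: v=-11
C [α=-∞,β=-11]: v=3
D [α=-∞,β=-11]: v=-10 after child 1 ≥ β → β-cutoff, skip 2
Root [α=-∞,β=+∞]: v=-11
Leaves evaluated: 5 of 7.

5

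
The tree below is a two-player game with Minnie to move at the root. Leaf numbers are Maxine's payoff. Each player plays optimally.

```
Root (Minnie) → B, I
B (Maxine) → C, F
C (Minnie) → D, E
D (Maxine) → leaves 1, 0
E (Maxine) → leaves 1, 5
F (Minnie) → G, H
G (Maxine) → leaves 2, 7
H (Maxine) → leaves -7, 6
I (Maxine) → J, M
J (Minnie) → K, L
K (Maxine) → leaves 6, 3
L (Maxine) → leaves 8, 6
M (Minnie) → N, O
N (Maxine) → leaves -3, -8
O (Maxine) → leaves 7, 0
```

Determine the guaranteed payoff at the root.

6

D (Maxine): max(1, 0) = 1
E (Maxine): max(1, 5) = 5
C (Minnie): min(1, 5) = 1
G (Maxine): max(2, 7) = 7
H (Maxine): max(-7, 6) = 6
F (Minnie): min(7, 6) = 6
B (Maxine): max(1, 6) = 6
K (Maxine): max(6, 3) = 6
L (Maxine): max(8, 6) = 8
J (Minnie): min(6, 8) = 6
N (Maxine): max(-3, -8) = -3
O (Maxine): max(7, 0) = 7
M (Minnie): min(-3, 7) = -3
I (Maxine): max(6, -3) = 6
Root (Minnie): min(6, 6) = 6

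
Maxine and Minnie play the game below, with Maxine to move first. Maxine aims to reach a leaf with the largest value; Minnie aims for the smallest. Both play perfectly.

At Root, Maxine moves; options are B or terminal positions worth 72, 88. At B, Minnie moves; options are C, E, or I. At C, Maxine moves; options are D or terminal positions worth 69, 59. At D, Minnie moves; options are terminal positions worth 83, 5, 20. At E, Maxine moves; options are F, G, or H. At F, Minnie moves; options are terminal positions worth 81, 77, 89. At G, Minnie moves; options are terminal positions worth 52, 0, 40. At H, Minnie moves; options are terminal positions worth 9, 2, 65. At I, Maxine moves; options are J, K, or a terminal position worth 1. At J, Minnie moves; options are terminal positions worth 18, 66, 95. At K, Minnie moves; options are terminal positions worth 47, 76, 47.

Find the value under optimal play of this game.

D (Minnie): min(83, 5, 20) = 5
C (Maxine): max(5, 69, 59) = 69
F (Minnie): min(81, 77, 89) = 77
G (Minnie): min(52, 0, 40) = 0
H (Minnie): min(9, 2, 65) = 2
E (Maxine): max(77, 0, 2) = 77
J (Minnie): min(18, 66, 95) = 18
K (Minnie): min(47, 76, 47) = 47
I (Maxine): max(18, 47, 1) = 47
B (Minnie): min(69, 77, 47) = 47
Root (Maxine): max(47, 72, 88) = 88

88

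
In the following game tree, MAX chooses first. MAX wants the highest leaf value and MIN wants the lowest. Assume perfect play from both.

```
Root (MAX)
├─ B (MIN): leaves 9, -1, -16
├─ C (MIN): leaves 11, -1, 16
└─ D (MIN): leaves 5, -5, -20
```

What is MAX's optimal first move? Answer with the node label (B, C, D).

B (MIN): min(9, -1, -16) = -16
C (MIN): min(11, -1, 16) = -1
D (MIN): min(5, -5, -20) = -20
Root (MAX): max(-16, -1, -20) = -1
MAX picks the child with the highest value: C (value -1).

C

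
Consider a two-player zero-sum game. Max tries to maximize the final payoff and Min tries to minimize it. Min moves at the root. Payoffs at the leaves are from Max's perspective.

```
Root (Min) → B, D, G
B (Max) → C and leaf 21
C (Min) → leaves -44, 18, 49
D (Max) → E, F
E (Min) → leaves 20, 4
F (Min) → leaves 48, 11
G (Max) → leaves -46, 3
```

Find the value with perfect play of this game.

C (Min): min(-44, 18, 49) = -44
B (Max): max(-44, 21) = 21
E (Min): min(20, 4) = 4
F (Min): min(48, 11) = 11
D (Max): max(4, 11) = 11
G (Max): max(-46, 3) = 3
Root (Min): min(21, 11, 3) = 3

3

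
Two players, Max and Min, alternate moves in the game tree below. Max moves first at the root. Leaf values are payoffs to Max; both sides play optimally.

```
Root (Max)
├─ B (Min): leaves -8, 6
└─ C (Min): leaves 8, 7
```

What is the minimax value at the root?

B (Min): min(-8, 6) = -8
C (Min): min(8, 7) = 7
Root (Max): max(-8, 7) = 7

7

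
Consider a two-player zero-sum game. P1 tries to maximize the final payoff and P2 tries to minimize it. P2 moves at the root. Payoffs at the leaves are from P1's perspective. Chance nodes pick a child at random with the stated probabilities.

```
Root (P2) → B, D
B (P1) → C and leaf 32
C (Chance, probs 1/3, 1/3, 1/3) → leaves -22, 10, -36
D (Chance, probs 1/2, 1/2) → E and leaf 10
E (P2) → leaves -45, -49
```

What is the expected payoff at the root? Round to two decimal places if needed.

-19.5

C (Chance): 1/3·-22 + 1/3·10 + 1/3·-36 = -16
B (P1): max(-16, 32) = 32
E (P2): min(-45, -49) = -49
D (Chance): 1/2·-49 + 1/2·10 = -19.5
Root (P2): min(32, -19.5) = -19.5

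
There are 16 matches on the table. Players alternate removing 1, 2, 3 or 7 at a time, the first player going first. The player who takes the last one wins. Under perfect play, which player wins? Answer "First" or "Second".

Second

Mark each pile size as W (mover wins) or L (mover loses):
i:   0  1  2  3  4  5  6  7  8  9 10 11 12 13 14 15 16
     L  W  W  W  L  W  W  W  L  W  W  W  L  W  W  W  L
Position 16 is L, so the second player wins.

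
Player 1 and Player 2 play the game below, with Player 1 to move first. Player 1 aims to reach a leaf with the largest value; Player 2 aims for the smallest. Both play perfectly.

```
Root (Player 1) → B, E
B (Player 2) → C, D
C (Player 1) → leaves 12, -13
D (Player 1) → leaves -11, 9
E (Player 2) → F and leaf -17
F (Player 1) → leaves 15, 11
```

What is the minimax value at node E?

F: max(15, 11) = 15
E: min(15, -17) = -17

-17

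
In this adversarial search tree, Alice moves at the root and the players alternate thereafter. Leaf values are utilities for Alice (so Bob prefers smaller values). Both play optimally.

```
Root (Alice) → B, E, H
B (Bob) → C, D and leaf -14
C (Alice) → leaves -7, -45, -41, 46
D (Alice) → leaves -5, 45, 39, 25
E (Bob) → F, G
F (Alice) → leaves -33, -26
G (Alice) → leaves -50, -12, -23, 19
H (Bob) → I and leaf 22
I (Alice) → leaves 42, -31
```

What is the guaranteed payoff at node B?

C: max(-7, -45, -41, 46) = 46
D: max(-5, 45, 39, 25) = 45
B: min(46, 45, -14) = -14

-14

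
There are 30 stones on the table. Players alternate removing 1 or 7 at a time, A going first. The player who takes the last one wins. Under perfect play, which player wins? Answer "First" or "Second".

i:   0  1  2  3  4  5  6  7  8  9 10 11 12 13 14 15 16 17 18 19 20 21 22 23 24 25 26 27 28 29 30
     L  W  L  W  L  W  L  W  L  W  L  W  L  W  L  W  L  W  L  W  L  W  L  W  L  W  L  W  L  W  L
Position 30 is L, so the second player wins.

Second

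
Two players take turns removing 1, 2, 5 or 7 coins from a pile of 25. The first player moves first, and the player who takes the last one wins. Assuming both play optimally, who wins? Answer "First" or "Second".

First

Positions where the player to move wins (W) vs loses (L):
i:   0  1  2  3  4  5  6  7  8  9 10 11 12 13 14 15 16 17 18 19 20 21 22 23 24 25
     L  W  W  L  W  W  L  W  W  L  W  W  L  W  W  L  W  W  L  W  W  L  W  W  L  W
Position 25 is W, so the first player wins.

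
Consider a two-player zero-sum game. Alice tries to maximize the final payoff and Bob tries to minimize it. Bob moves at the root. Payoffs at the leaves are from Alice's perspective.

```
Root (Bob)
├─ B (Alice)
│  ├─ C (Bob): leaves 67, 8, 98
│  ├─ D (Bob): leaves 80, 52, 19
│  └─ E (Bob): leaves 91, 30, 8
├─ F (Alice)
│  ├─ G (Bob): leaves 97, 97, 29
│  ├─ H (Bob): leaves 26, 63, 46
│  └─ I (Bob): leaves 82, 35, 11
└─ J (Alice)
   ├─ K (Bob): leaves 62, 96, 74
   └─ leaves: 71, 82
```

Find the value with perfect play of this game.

19

C (Bob): min(67, 8, 98) = 8
D (Bob): min(80, 52, 19) = 19
E (Bob): min(91, 30, 8) = 8
B (Alice): max(8, 19, 8) = 19
G (Bob): min(97, 97, 29) = 29
H (Bob): min(26, 63, 46) = 26
I (Bob): min(82, 35, 11) = 11
F (Alice): max(29, 26, 11) = 29
K (Bob): min(62, 96, 74) = 62
J (Alice): max(62, 71, 82) = 82
Root (Bob): min(19, 29, 82) = 19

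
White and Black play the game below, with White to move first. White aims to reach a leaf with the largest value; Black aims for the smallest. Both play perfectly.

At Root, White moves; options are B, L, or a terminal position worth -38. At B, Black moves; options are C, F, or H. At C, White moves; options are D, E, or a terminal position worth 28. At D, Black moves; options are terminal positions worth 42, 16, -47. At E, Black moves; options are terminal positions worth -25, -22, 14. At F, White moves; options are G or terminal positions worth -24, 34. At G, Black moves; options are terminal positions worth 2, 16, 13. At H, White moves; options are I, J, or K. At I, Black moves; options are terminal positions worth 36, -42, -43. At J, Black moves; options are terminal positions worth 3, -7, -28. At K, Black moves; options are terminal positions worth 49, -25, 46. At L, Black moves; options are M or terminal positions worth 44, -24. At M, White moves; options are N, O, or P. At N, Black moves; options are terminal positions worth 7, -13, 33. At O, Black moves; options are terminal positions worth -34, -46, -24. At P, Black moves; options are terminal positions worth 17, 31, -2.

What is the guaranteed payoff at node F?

G: min(2, 16, 13) = 2
F: max(2, -24, 34) = 34

34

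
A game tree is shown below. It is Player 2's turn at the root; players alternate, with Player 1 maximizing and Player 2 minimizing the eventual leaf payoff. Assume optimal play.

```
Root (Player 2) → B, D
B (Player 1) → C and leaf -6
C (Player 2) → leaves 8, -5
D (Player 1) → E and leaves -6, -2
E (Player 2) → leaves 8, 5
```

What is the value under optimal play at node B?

C: min(8, -5) = -5
B: max(-5, -6) = -5

-5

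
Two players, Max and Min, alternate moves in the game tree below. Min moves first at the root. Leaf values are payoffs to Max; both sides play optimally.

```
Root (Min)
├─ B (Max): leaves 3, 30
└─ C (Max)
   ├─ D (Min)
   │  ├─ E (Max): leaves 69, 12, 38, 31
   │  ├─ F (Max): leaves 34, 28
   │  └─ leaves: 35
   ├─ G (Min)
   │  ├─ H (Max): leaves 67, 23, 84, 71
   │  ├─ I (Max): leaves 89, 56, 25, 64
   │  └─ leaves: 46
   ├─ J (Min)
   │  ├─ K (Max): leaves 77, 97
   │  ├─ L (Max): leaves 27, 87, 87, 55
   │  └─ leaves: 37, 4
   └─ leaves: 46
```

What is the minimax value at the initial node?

B (Max): max(3, 30) = 30
E (Max): max(69, 12, 38, 31) = 69
F (Max): max(34, 28) = 34
D (Min): min(69, 34, 35) = 34
H (Max): max(67, 23, 84, 71) = 84
I (Max): max(89, 56, 25, 64) = 89
G (Min): min(84, 89, 46) = 46
K (Max): max(77, 97) = 97
L (Max): max(27, 87, 87, 55) = 87
J (Min): min(97, 87, 37, 4) = 4
C (Max): max(34, 46, 4, 46) = 46
Root (Min): min(30, 46) = 30

30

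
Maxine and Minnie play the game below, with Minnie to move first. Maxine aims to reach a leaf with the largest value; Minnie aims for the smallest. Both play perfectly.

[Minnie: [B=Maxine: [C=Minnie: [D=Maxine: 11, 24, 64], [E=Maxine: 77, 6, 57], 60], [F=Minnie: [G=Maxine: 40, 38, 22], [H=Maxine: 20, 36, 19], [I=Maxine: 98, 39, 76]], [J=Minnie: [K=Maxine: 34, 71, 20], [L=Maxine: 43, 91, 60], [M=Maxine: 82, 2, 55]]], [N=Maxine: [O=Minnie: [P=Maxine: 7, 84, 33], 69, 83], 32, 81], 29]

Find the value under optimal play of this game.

D (Maxine): max(11, 24, 64) = 64
E (Maxine): max(77, 6, 57) = 77
C (Minnie): min(64, 77, 60) = 60
G (Maxine): max(40, 38, 22) = 40
H (Maxine): max(20, 36, 19) = 36
I (Maxine): max(98, 39, 76) = 98
F (Minnie): min(40, 36, 98) = 36
K (Maxine): max(34, 71, 20) = 71
L (Maxine): max(43, 91, 60) = 91
M (Maxine): max(82, 2, 55) = 82
J (Minnie): min(71, 91, 82) = 71
B (Maxine): max(60, 36, 71) = 71
P (Maxine): max(7, 84, 33) = 84
O (Minnie): min(84, 69, 83) = 69
N (Maxine): max(69, 32, 81) = 81
Root (Minnie): min(71, 81, 29) = 29

29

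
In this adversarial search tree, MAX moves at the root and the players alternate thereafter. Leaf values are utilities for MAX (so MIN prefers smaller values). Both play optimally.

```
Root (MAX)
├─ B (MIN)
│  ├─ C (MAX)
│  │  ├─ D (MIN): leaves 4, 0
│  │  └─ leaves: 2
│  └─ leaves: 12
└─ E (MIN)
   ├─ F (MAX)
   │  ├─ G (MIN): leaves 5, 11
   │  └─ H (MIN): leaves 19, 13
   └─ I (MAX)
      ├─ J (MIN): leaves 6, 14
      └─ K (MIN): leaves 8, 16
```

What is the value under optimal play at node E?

G: min(5, 11) = 5
H: min(19, 13) = 13
F: max(5, 13) = 13
J: min(6, 14) = 6
K: min(8, 16) = 8
I: max(6, 8) = 8
E: min(13, 8) = 8

8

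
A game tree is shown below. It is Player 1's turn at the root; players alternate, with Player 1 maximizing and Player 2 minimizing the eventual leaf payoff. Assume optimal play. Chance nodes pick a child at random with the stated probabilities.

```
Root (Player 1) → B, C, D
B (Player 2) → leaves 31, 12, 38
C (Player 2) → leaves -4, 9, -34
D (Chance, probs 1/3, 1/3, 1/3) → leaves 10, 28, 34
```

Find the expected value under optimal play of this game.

B (Player 2): min(31, 12, 38) = 12
C (Player 2): min(-4, 9, -34) = -34
D (Chance): 1/3·10 + 1/3·28 + 1/3·34 = 24
Root (Player 1): max(12, -34, 24) = 24

24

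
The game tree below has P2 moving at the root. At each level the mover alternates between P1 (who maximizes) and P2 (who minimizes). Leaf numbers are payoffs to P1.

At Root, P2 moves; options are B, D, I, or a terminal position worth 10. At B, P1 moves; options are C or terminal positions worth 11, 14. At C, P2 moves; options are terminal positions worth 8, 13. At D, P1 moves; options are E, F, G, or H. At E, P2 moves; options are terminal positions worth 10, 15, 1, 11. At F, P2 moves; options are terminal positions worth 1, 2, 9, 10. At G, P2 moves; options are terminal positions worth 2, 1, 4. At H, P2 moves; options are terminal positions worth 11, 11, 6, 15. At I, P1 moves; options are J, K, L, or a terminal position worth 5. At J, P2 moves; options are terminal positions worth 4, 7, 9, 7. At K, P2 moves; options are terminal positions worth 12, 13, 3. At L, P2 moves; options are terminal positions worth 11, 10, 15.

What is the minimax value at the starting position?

C (P2): min(8, 13) = 8
B (P1): max(8, 11, 14) = 14
E (P2): min(10, 15, 1, 11) = 1
F (P2): min(1, 2, 9, 10) = 1
G (P2): min(2, 1, 4) = 1
H (P2): min(11, 11, 6, 15) = 6
D (P1): max(1, 1, 1, 6) = 6
J (P2): min(4, 7, 9, 7) = 4
K (P2): min(12, 13, 3) = 3
L (P2): min(11, 10, 15) = 10
I (P1): max(4, 3, 10, 5) = 10
Root (P2): min(14, 6, 10, 10) = 6

6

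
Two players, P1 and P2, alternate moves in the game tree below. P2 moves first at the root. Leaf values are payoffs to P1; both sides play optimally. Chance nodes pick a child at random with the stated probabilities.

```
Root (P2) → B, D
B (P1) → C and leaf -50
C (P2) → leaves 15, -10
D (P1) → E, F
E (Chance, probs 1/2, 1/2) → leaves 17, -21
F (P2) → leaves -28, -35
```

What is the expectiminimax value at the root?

C (P2): min(15, -10) = -10
B (P1): max(-10, -50) = -10
E (Chance): 1/2·17 + 1/2·-21 = -2
F (P2): min(-28, -35) = -35
D (P1): max(-2, -35) = -2
Root (P2): min(-10, -2) = -10

-10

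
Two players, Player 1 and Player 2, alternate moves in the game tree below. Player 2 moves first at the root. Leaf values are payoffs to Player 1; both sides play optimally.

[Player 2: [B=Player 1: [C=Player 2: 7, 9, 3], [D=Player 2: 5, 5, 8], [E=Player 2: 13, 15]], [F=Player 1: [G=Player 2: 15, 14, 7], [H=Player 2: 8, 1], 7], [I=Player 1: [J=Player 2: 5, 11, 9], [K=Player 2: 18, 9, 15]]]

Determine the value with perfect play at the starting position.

C (Player 2): min(7, 9, 3) = 3
D (Player 2): min(5, 5, 8) = 5
E (Player 2): min(13, 15) = 13
B (Player 1): max(3, 5, 13) = 13
G (Player 2): min(15, 14, 7) = 7
H (Player 2): min(8, 1) = 1
F (Player 1): max(7, 1, 7) = 7
J (Player 2): min(5, 11, 9) = 5
K (Player 2): min(18, 9, 15) = 9
I (Player 1): max(5, 9) = 9
Root (Player 2): min(13, 7, 9) = 7

7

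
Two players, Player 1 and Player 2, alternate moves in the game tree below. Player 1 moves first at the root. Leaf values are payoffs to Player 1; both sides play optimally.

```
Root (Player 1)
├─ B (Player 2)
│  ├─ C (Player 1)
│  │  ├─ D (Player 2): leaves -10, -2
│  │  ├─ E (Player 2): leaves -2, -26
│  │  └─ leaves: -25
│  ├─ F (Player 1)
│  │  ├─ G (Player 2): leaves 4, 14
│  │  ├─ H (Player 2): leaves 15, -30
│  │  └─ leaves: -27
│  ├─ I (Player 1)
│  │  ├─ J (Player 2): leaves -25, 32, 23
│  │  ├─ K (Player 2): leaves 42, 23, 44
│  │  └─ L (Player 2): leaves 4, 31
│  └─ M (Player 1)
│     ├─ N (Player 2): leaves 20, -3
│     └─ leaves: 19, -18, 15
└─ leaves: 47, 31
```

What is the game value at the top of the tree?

D (Player 2): min(-10, -2) = -10
E (Player 2): min(-2, -26) = -26
C (Player 1): max(-10, -26, -25) = -10
G (Player 2): min(4, 14) = 4
H (Player 2): min(15, -30) = -30
F (Player 1): max(4, -30, -27) = 4
J (Player 2): min(-25, 32, 23) = -25
K (Player 2): min(42, 23, 44) = 23
L (Player 2): min(4, 31) = 4
I (Player 1): max(-25, 23, 4) = 23
N (Player 2): min(20, -3) = -3
M (Player 1): max(-3, 19, -18, 15) = 19
B (Player 2): min(-10, 4, 23, 19) = -10
Root (Player 1): max(-10, 47, 31) = 47

47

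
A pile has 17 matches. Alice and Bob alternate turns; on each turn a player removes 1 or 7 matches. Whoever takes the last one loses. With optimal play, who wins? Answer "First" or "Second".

W/L table (W = player to move can force a win):
i:   0  1  2  3  4  5  6  7  8  9 10 11 12 13 14 15 16 17
     W  L  W  L  W  L  W  L  W  L  W  L  W  L  W  L  W  L
Position 17 is L, so the second player wins.

Second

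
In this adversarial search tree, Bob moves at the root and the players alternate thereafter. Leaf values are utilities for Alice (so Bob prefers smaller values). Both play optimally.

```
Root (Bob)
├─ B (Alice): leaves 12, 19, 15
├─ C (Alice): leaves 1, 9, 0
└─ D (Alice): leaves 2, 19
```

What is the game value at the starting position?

9

B (Alice): max(12, 19, 15) = 19
C (Alice): max(1, 9, 0) = 9
D (Alice): max(2, 19) = 19
Root (Bob): min(19, 9, 19) = 9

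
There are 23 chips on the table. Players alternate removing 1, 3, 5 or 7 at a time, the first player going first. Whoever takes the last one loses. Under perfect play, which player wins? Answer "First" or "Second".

Mark each pile size as W (mover wins) or L (mover loses):
i:   0  1  2  3  4  5  6  7  8  9 10 11 12 13 14 15 16 17 18 19 20 21 22 23
     W  L  W  L  W  L  W  L  W  L  W  L  W  L  W  L  W  L  W  L  W  L  W  L
Position 23 is L, so the second player wins.

Second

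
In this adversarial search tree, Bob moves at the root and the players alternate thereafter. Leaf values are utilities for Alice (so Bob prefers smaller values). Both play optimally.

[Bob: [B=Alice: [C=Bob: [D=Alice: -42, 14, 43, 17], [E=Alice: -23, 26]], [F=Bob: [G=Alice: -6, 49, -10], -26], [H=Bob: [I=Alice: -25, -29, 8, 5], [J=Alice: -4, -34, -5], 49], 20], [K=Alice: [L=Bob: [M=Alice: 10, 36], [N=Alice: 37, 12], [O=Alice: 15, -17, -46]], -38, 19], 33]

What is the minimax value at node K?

M: max(10, 36) = 36
N: max(37, 12) = 37
O: max(15, -17, -46) = 15
L: min(36, 37, 15) = 15
K: max(15, -38, 19) = 19

19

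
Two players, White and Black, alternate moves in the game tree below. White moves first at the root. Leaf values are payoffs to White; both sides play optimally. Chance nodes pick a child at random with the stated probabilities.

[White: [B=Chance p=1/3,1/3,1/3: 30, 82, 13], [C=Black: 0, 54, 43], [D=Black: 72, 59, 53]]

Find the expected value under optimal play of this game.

53

B (Chance): 1/3·30 + 1/3·82 + 1/3·13 = 41.67
C (Black): min(0, 54, 43) = 0
D (Black): min(72, 59, 53) = 53
Root (White): max(41.67, 0, 53) = 53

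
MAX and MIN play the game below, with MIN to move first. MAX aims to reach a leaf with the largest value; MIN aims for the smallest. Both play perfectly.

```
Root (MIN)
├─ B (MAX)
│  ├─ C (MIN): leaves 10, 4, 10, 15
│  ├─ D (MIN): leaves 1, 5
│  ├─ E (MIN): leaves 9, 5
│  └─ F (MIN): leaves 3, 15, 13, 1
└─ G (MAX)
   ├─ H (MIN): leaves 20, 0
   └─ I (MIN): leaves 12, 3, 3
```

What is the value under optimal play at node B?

5

C: min(10, 4, 10, 15) = 4
D: min(1, 5) = 1
E: min(9, 5) = 5
F: min(3, 15, 13, 1) = 1
B: max(4, 1, 5, 1) = 5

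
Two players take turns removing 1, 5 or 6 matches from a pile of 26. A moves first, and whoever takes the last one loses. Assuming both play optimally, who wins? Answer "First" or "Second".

Compute winning (W) and losing (L) positions by backward induction:
i:   0  1  2  3  4  5  6  7  8  9 10 11 12 13 14 15 16 17 18 19 20 21 22 23 24 25 26
     W  L  W  L  W  L  W  W  W  W  W  W  L  W  L  W  L  W  W  W  W  W  W  L  W  L  W
Position 26 is W, so the first player wins.

First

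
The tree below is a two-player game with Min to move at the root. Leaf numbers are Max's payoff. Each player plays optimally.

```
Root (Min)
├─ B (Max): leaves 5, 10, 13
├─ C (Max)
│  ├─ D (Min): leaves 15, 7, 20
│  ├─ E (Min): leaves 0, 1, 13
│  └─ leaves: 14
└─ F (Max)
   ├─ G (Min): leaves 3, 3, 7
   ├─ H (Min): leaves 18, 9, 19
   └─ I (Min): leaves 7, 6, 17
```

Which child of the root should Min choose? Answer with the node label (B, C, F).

B (Max): max(5, 10, 13) = 13
D (Min): min(15, 7, 20) = 7
E (Min): min(0, 1, 13) = 0
C (Max): max(7, 0, 14) = 14
G (Min): min(3, 3, 7) = 3
H (Min): min(18, 9, 19) = 9
I (Min): min(7, 6, 17) = 6
F (Max): max(3, 9, 6) = 9
Root (Min): min(13, 14, 9) = 9
Min picks the child with the lowest value: F (value 9).

F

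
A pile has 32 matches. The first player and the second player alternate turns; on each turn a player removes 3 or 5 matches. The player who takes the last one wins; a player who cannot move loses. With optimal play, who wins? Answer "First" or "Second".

Second

i:   0  1  2  3  4  5  6  7  8  9 10 11 12 13 14 15 16 17 18 19 20 21 22 23 24 25 26 27 28 29 30 31 32
     L  L  L  W  W  W  W  W  L  L  L  W  W  W  W  W  L  L  L  W  W  W  W  W  L  L  L  W  W  W  W  W  L
Position 32 is L, so the second player wins.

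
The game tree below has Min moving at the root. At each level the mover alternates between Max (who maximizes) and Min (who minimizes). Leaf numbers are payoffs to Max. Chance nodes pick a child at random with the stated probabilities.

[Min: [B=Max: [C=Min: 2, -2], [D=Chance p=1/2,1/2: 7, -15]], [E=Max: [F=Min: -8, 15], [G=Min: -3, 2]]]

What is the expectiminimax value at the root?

-3

C (Min): min(2, -2) = -2
D (Chance): 1/2·7 + 1/2·-15 = -4
B (Max): max(-2, -4) = -2
F (Min): min(-8, 15) = -8
G (Min): min(-3, 2) = -3
E (Max): max(-8, -3) = -3
Root (Min): min(-2, -3) = -3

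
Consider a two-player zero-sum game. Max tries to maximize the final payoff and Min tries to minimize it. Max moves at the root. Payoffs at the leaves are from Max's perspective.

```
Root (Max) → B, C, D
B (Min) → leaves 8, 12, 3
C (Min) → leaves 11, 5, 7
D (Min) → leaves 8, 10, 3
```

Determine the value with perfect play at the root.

B (Min): min(8, 12, 3) = 3
C (Min): min(11, 5, 7) = 5
D (Min): min(8, 10, 3) = 3
Root (Max): max(3, 5, 3) = 5

5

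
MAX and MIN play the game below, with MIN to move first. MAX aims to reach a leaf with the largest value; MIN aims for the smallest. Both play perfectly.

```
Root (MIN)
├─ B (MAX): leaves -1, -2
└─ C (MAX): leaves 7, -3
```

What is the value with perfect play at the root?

B (MAX): max(-1, -2) = -1
C (MAX): max(7, -3) = 7
Root (MIN): min(-1, 7) = -1

-1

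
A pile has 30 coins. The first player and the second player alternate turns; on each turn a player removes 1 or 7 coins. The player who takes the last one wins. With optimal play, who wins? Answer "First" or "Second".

i:   0  1  2  3  4  5  6  7  8  9 10 11 12 13 14 15 16 17 18 19 20 21 22 23 24 25 26 27 28 29 30
     L  W  L  W  L  W  L  W  L  W  L  W  L  W  L  W  L  W  L  W  L  W  L  W  L  W  L  W  L  W  L
Position 30 is L, so the second player wins.

Second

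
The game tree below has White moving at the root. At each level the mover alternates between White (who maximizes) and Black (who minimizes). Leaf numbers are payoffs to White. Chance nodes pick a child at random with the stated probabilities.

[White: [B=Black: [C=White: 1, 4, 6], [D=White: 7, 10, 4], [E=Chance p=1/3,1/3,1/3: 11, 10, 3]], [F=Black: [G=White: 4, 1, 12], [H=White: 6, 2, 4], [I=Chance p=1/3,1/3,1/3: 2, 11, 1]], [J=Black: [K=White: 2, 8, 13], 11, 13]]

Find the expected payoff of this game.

C (White): max(1, 4, 6) = 6
D (White): max(7, 10, 4) = 10
E (Chance): 1/3·11 + 1/3·10 + 1/3·3 = 8
B (Black): min(6, 10, 8) = 6
G (White): max(4, 1, 12) = 12
H (White): max(6, 2, 4) = 6
I (Chance): 1/3·2 + 1/3·11 + 1/3·1 = 4.67
F (Black): min(12, 6, 4.67) = 4.67
K (White): max(2, 8, 13) = 13
J (Black): min(13, 11, 13) = 11
Root (White): max(6, 4.67, 11) = 11

11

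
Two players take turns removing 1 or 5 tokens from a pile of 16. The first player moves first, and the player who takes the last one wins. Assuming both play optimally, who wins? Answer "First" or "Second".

Second

Mark each pile size as W (mover wins) or L (mover loses):
i:   0  1  2  3  4  5  6  7  8  9 10 11 12 13 14 15 16
     L  W  L  W  L  W  L  W  L  W  L  W  L  W  L  W  L
Position 16 is L, so the second player wins.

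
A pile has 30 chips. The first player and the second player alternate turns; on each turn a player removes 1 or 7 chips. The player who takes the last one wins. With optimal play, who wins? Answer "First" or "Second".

Second

Positions where the player to move wins (W) vs loses (L):
i:   0  1  2  3  4  5  6  7  8  9 10 11 12 13 14 15 16 17 18 19 20 21 22 23 24 25 26 27 28 29 30
     L  W  L  W  L  W  L  W  L  W  L  W  L  W  L  W  L  W  L  W  L  W  L  W  L  W  L  W  L  W  L
Position 30 is L, so the second player wins.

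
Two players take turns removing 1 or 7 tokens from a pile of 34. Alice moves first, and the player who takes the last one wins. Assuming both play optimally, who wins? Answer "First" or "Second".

Second

i:   0  1  2  3  4  5  6  7  8  9 10 11 12 13 14 15 16 17 18 19 20 21 22 23 24 25 26 27 28 29 30 31 32 33 34
     L  W  L  W  L  W  L  W  L  W  L  W  L  W  L  W  L  W  L  W  L  W  L  W  L  W  L  W  L  W  L  W  L  W  L
Position 34 is L, so the second player wins.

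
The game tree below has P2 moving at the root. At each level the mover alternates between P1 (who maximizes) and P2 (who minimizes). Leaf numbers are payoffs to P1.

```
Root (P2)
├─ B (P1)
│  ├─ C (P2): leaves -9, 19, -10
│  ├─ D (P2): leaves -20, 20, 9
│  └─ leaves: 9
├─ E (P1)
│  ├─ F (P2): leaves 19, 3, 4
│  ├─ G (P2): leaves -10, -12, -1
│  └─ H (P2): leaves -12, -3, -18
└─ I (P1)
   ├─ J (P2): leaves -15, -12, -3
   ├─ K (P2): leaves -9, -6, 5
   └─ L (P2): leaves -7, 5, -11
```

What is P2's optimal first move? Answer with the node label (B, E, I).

C (P2): min(-9, 19, -10) = -10
D (P2): min(-20, 20, 9) = -20
B (P1): max(-10, -20, 9) = 9
F (P2): min(19, 3, 4) = 3
G (P2): min(-10, -12, -1) = -12
H (P2): min(-12, -3, -18) = -18
E (P1): max(3, -12, -18) = 3
J (P2): min(-15, -12, -3) = -15
K (P2): min(-9, -6, 5) = -9
L (P2): min(-7, 5, -11) = -11
I (P1): max(-15, -9, -11) = -9
Root (P2): min(9, 3, -9) = -9
P2 picks the child with the lowest value: I (value -9).

I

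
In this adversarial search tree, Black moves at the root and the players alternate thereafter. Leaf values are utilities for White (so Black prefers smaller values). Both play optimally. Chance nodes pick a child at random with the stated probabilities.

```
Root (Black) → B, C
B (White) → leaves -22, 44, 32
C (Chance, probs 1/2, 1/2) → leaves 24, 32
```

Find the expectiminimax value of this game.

B (White): max(-22, 44, 32) = 44
C (Chance): 1/2·24 + 1/2·32 = 28
Root (Black): min(44, 28) = 28

28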